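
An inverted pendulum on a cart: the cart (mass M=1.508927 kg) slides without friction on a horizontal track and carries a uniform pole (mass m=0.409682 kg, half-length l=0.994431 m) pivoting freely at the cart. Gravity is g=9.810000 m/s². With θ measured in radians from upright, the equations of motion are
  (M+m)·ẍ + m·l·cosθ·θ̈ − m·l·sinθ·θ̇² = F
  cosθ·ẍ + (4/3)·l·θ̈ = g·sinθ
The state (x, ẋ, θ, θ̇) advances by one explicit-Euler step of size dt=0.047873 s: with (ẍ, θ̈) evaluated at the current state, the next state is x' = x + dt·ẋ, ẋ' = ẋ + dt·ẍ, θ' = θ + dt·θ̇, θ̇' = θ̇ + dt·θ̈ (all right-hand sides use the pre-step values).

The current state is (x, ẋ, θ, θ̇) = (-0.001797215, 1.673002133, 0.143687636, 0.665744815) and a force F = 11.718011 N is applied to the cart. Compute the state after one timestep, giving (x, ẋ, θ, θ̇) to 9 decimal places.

sinθ=0.143193714, cosθ=0.989694680
temp = (F + m·l·θ̇²·sinθ)/(M+m) = (11.718011 + 0.025855984)/1.918609 = 6.121031948
θ̈ = (g·sinθ − cosθ·temp)/(l·(4/3 − m·cos²θ/(M+m))) = -4.162391706
ẍ = temp − m·l·θ̈·cosθ/(M+m) = 6.995772466
Euler: x'=-0.001797215+0.047873·1.673002133=0.078294416, ẋ'=1.673002133+0.047873·6.995772466=2.007910748
       θ'=0.143687636+0.047873·0.665744815=0.175558838, θ̇'=0.665744815+0.047873·-4.162391706=0.466478637

(0.078294416, 2.007910748, 0.175558838, 0.466478637)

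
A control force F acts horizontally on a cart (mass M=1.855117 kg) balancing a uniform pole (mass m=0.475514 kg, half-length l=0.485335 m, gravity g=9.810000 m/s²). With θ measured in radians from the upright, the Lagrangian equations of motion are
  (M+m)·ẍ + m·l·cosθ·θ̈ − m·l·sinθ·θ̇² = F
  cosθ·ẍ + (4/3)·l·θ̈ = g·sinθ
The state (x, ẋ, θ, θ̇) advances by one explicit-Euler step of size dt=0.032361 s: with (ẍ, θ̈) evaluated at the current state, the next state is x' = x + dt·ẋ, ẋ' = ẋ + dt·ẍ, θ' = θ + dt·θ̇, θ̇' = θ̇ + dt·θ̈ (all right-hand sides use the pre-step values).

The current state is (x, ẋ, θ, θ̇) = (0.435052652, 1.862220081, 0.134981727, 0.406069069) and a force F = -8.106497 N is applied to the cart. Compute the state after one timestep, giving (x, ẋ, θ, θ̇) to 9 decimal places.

(0.495315956, 1.722218836, 0.148122528, 0.686467010)

sinθ=0.134572204, cosθ=0.990903790
temp = (F + m·l·θ̇²·sinθ)/(M+m) = (-8.106497 + 0.005121063)/2.330631 = -3.476044014
θ̈ = (g·sinθ − cosθ·temp)/(l·(4/3 − m·cos²θ/(M+m))) = 8.664687159
ẍ = temp − m·l·θ̈·cosθ/(M+m) = -4.326233593
Euler: x'=0.435052652+0.032361·1.862220081=0.495315956, ẋ'=1.862220081+0.032361·-4.326233593=1.722218836
       θ'=0.134981727+0.032361·0.406069069=0.148122528, θ̇'=0.406069069+0.032361·8.664687159=0.686467010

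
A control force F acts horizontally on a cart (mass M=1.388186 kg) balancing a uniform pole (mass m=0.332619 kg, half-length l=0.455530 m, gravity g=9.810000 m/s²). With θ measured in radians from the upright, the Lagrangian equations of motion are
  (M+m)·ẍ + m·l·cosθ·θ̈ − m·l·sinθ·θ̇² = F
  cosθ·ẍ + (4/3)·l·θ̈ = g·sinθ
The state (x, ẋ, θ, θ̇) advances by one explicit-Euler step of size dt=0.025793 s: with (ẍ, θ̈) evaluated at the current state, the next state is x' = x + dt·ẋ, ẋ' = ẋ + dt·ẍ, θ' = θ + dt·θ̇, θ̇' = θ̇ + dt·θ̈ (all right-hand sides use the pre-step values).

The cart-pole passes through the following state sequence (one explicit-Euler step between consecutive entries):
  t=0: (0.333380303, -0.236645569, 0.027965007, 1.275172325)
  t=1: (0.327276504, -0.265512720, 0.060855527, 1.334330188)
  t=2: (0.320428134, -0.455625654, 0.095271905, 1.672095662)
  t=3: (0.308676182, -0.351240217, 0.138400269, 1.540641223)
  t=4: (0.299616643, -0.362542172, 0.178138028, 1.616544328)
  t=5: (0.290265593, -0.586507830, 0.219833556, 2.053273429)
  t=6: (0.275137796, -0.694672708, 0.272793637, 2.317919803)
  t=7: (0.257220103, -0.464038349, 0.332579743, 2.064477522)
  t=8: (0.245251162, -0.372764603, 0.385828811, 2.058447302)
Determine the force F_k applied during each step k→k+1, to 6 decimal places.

F_0 = -1.585409 N
F_1 = -10.719485 N
F_2 = 6.155165 N
F_3 = -0.362016 N
F_4 = -12.487332 N
F_5 = -5.838404 N
F_6 = 13.733903 N
F_7 = 5.845098 N

step 0→1:
  ẍ = (ẋ'−ẋ)/dt = (-0.265512720−-0.236645569)/0.025793 = -1.119185
  θ̈ = (θ̇'−θ̇)/dt = (1.334330188−1.275172325)/0.025793 = 2.293563
  sinθ=0.027961, cosθ=0.999609
  F = (M+m)·ẍ + m·l·cosθ·θ̈ − m·l·sinθ·θ̇² = -1.925900 + 0.347380 − 0.006889 = -1.585409
step 1→2:
  ẍ = (ẋ'−ẋ)/dt = (-0.455625654−-0.265512720)/0.025793 = -7.370718
  θ̈ = (θ̇'−θ̇)/dt = (1.672095662−1.334330188)/0.025793 = 13.095238
  sinθ=0.060818, cosθ=0.998149
  F = (M+m)·ẍ + m·l·cosθ·θ̈ − m·l·sinθ·θ̇² = -12.683569 + 1.980490 − 0.016407 = -10.719485
step 2→3:
  ẍ = (ẋ'−ẋ)/dt = (-0.351240217−-0.455625654)/0.025793 = 4.047045
  θ̈ = (θ̇'−θ̇)/dt = (1.540641223−1.672095662)/0.025793 = -5.096516
  sinθ=0.095128, cosθ=0.995465
  F = (M+m)·ẍ + m·l·cosθ·θ̈ − m·l·sinθ·θ̇² = 6.964176 + -0.768712 − 0.040299 = 6.155165
step 3→4:
  ẍ = (ẋ'−ẋ)/dt = (-0.362542172−-0.351240217)/0.025793 = -0.438179
  θ̈ = (θ̇'−θ̇)/dt = (1.616544328−1.540641223)/0.025793 = 2.942779
  sinθ=0.137959, cosθ=0.990438
  F = (M+m)·ẍ + m·l·cosθ·θ̈ − m·l·sinθ·θ̇² = -0.754021 + 0.441620 − 0.049615 = -0.362016
step 4→5:
  ẍ = (ẋ'−ẋ)/dt = (-0.586507830−-0.362542172)/0.025793 = -8.683195
  θ̈ = (θ̇'−θ̇)/dt = (2.053273429−1.616544328)/0.025793 = 16.932079
  sinθ=0.177197, cosθ=0.984175
  F = (M+m)·ẍ + m·l·cosθ·θ̈ − m·l·sinθ·θ̇² = -14.942086 + 2.524915 − 0.070161 = -12.487332
step 5→6:
  ẍ = (ẋ'−ẋ)/dt = (-0.694672708−-0.586507830)/0.025793 = -4.193575
  θ̈ = (θ̇'−θ̇)/dt = (2.317919803−2.053273429)/0.025793 = 10.260395
  sinθ=0.218067, cosθ=0.975934
  F = (M+m)·ẍ + m·l·cosθ·θ̈ − m·l·sinθ·θ̇² = -7.216325 + 1.517220 − 0.139299 = -5.838404
step 6→7:
  ẍ = (ẋ'−ẋ)/dt = (-0.464038349−-0.694672708)/0.025793 = 8.941742
  θ̈ = (θ̇'−θ̇)/dt = (2.064477522−2.317919803)/0.025793 = -9.826010
  sinθ=0.269423, cosθ=0.963022
  F = (M+m)·ẍ + m·l·cosθ·θ̈ − m·l·sinθ·θ̇² = 15.386995 + -1.433763 − 0.219329 = 13.733903
step 7→8:
  ẍ = (ẋ'−ẋ)/dt = (-0.372764603−-0.464038349)/0.025793 = 3.538702
  θ̈ = (θ̇'−θ̇)/dt = (2.058447302−2.064477522)/0.025793 = -0.233793
  sinθ=0.326482, cosθ=0.945203
  F = (M+m)·ẍ + m·l·cosθ·θ̈ − m·l·sinθ·θ̇² = 6.089416 + -0.033483 − 0.210836 = 5.845098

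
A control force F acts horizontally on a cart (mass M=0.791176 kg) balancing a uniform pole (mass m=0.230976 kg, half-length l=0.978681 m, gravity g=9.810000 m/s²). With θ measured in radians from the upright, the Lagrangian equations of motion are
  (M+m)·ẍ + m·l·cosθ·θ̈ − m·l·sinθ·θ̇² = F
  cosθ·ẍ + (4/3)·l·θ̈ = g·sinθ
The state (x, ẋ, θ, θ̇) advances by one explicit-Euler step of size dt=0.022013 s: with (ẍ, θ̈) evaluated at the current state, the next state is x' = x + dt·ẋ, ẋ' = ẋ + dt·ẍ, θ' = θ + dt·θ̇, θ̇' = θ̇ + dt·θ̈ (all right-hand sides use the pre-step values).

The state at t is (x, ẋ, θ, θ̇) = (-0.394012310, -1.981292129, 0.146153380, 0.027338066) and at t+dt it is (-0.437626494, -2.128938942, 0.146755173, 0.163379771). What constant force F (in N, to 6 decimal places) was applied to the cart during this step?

ẍ = (ẋ'−ẋ)/dt = (-2.128938942−-1.981292129)/0.022013 = -6.707255
θ̈ = (θ̇'−θ̇)/dt = (0.163379771−0.027338066)/0.022013 = 6.180062
sinθ=0.145634, cosθ=0.989339
F = (M+m)·ẍ + m·l·cosθ·θ̈ − m·l·sinθ·θ̇² = -6.855835 + 1.382120 − 0.000025 = -5.473739

F = -5.473739 N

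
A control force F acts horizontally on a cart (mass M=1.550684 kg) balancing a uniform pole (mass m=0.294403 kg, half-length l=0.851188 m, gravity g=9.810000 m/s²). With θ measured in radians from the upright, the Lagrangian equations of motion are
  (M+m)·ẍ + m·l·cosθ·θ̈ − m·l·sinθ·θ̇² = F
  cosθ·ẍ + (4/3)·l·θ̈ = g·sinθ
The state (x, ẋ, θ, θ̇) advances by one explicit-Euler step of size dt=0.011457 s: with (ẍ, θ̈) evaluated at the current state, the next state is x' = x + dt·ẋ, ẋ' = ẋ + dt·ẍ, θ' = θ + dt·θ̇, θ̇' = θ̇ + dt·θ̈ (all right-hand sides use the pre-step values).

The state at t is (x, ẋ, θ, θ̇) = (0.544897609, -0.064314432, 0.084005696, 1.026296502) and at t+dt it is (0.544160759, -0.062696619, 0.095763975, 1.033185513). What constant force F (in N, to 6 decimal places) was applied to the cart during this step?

ẍ = (ẋ'−ẋ)/dt = (-0.062696619−-0.064314432)/0.011457 = 0.141207
θ̈ = (θ̇'−θ̇)/dt = (1.033185513−1.026296502)/0.011457 = 0.601293
sinθ=0.083907, cosθ=0.996474
F = (M+m)·ẍ + m·l·cosθ·θ̈ − m·l·sinθ·θ̇² = 0.260540 + 0.150148 − 0.022147 = 0.388541

F = 0.388541 N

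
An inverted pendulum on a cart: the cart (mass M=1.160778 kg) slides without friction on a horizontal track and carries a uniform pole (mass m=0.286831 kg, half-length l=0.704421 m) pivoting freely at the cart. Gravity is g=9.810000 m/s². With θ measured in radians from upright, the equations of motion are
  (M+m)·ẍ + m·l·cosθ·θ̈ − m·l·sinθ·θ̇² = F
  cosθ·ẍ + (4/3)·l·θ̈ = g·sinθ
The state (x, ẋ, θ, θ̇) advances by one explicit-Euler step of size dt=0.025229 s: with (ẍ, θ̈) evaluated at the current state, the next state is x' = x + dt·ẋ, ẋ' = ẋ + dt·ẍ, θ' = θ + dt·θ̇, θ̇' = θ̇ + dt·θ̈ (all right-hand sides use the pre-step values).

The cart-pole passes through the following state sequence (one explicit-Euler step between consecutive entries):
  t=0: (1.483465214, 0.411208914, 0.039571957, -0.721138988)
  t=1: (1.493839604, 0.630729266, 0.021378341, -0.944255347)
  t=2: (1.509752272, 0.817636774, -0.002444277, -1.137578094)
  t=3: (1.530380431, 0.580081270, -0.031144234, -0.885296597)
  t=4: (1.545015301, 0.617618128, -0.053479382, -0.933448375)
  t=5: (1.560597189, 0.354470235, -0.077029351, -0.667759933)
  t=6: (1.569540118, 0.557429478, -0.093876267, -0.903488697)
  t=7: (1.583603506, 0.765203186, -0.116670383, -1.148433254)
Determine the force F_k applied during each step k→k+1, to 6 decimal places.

F_0 = 10.806193 N
F_1 = 9.172775 N
F_2 = -11.609580 N
F_3 = 1.773307 N
F_4 = -12.964933 N
F_5 = 9.770218 N
F_6 = 9.984227 N

step 0→1:
  ẍ = (ẋ'−ẋ)/dt = (0.630729266−0.411208914)/0.025229 = 8.701112
  θ̈ = (θ̇'−θ̇)/dt = (-0.944255347−-0.721138988)/0.025229 = -8.843647
  sinθ=0.039562, cosθ=0.999217
  F = (M+m)·ẍ + m·l·cosθ·θ̈ − m·l·sinθ·θ̇² = 12.595808 + -1.785458 − 0.004157 = 10.806193
step 1→2:
  ẍ = (ẋ'−ẋ)/dt = (0.817636774−0.630729266)/0.025229 = 7.408439
  θ̈ = (θ̇'−θ̇)/dt = (-1.137578094−-0.944255347)/0.025229 = -7.662719
  sinθ=0.021377, cosθ=0.999771
  F = (M+m)·ẍ + m·l·cosθ·θ̈ − m·l·sinθ·θ̇² = 10.724523 + -1.547897 − 0.003851 = 9.172775
step 2→3:
  ẍ = (ẋ'−ẋ)/dt = (0.580081270−0.817636774)/0.025229 = -9.415970
  θ̈ = (θ̇'−θ̇)/dt = (-0.885296597−-1.137578094)/0.025229 = 9.999663
  sinθ=-0.002444, cosθ=0.999997
  F = (M+m)·ẍ + m·l·cosθ·θ̈ − m·l·sinθ·θ̇² = -13.630643 + 2.020424 − -0.000639 = -11.609580
step 3→4:
  ẍ = (ẋ'−ẋ)/dt = (0.617618128−0.580081270)/0.025229 = 1.487846
  θ̈ = (θ̇'−θ̇)/dt = (-0.933448375−-0.885296597)/0.025229 = -1.908588
  sinθ=-0.031139, cosθ=0.999515
  F = (M+m)·ẍ + m·l·cosθ·θ̈ − m·l·sinθ·θ̇² = 2.153819 + -0.385443 − -0.004931 = 1.773307
step 4→5:
  ẍ = (ẋ'−ẋ)/dt = (0.354470235−0.617618128)/0.025229 = -10.430373
  θ̈ = (θ̇'−θ̇)/dt = (-0.667759933−-0.933448375)/0.025229 = 10.531073
  sinθ=-0.053454, cosθ=0.998570
  F = (M+m)·ẍ + m·l·cosθ·θ̈ − m·l·sinθ·θ̇² = -15.099103 + 2.124759 − -0.009411 = -12.964933
step 5→6:
  ẍ = (ẋ'−ẋ)/dt = (0.557429478−0.354470235)/0.025229 = 8.044680
  θ̈ = (θ̇'−θ̇)/dt = (-0.903488697−-0.667759933)/0.025229 = -9.343564
  sinθ=-0.076953, cosθ=0.997035
  F = (M+m)·ẍ + m·l·cosθ·θ̈ − m·l·sinθ·θ̇² = 11.645552 + -1.882267 − -0.006933 = 9.770218
step 6→7:
  ẍ = (ẋ'−ẋ)/dt = (0.765203186−0.557429478)/0.025229 = 8.235511
  θ̈ = (θ̇'−θ̇)/dt = (-1.148433254−-0.903488697)/0.025229 = -9.708849
  sinθ=-0.093738, cosθ=0.995597
  F = (M+m)·ẍ + m·l·cosθ·θ̈ − m·l·sinθ·θ̇² = 11.921800 + -1.953033 − -0.015460 = 9.984227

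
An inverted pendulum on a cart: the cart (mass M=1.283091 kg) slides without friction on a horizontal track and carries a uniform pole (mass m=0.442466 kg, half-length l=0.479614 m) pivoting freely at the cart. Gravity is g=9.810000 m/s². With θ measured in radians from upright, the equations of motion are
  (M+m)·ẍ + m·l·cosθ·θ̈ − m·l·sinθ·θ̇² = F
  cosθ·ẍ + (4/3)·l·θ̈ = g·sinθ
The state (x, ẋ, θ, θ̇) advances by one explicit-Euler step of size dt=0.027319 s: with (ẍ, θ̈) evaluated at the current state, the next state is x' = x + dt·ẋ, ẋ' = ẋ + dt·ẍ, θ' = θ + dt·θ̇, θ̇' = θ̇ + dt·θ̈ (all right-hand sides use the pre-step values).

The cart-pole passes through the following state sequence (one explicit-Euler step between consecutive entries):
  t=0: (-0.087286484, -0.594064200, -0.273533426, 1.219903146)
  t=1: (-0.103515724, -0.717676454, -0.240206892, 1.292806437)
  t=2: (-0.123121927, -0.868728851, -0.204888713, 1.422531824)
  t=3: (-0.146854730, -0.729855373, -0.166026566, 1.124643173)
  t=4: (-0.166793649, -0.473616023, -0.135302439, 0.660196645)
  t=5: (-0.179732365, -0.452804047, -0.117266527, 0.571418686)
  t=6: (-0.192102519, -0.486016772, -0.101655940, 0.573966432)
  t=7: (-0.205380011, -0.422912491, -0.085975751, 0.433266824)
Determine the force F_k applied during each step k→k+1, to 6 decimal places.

F_0 = -7.177186 N
F_1 = -8.477812 N
F_2 = 6.593486 N
F_3 = 12.671079 N
F_4 = 0.643708 N
F_5 = -2.070062 N
F_6 = 2.905660 N

step 0→1:
  ẍ = (ẋ'−ẋ)/dt = (-0.717676454−-0.594064200)/0.027319 = -4.524772
  θ̈ = (θ̇'−θ̇)/dt = (1.292806437−1.219903146)/0.027319 = 2.668593
  sinθ=-0.270135, cosθ=0.962822
  F = (M+m)·ẍ + m·l·cosθ·θ̈ − m·l·sinθ·θ̇² = -7.807752 + 0.545256 − -0.085311 = -7.177186
step 1→2:
  ẍ = (ẋ'−ẋ)/dt = (-0.868728851−-0.717676454)/0.027319 = -5.529207
  θ̈ = (θ̇'−θ̇)/dt = (1.422531824−1.292806437)/0.027319 = 4.748541
  sinθ=-0.237904, cosθ=0.971289
  F = (M+m)·ẍ + m·l·cosθ·θ̈ − m·l·sinθ·θ̇² = -9.540961 + 0.978769 − -0.084380 = -8.477812
step 2→3:
  ẍ = (ẋ'−ẋ)/dt = (-0.729855373−-0.868728851)/0.027319 = 5.083403
  θ̈ = (θ̇'−θ̇)/dt = (1.124643173−1.422531824)/0.027319 = -10.904083
  sinθ=-0.203458, cosθ=0.979084
  F = (M+m)·ẍ + m·l·cosθ·θ̈ − m·l·sinθ·θ̇² = 8.771701 + -2.265587 − -0.087372 = 6.593486
step 3→4:
  ẍ = (ẋ'−ẋ)/dt = (-0.473616023−-0.729855373)/0.027319 = 9.379529
  θ̈ = (θ̇'−θ̇)/dt = (0.660196645−1.124643173)/0.027319 = -17.000861
  sinθ=-0.165265, cosθ=0.986249
  F = (M+m)·ẍ + m·l·cosθ·θ̈ − m·l·sinθ·θ̇² = 16.184912 + -3.558192 − -0.044359 = 12.671079
step 4→5:
  ẍ = (ẋ'−ẋ)/dt = (-0.452804047−-0.473616023)/0.027319 = 0.761813
  θ̈ = (θ̇'−θ̇)/dt = (0.571418686−0.660196645)/0.027319 = -3.249678
  sinθ=-0.134890, cosθ=0.990861
  F = (M+m)·ẍ + m·l·cosθ·θ̈ − m·l·sinθ·θ̇² = 1.314552 + -0.683321 − -0.012477 = 0.643708
step 5→6:
  ẍ = (ẋ'−ẋ)/dt = (-0.486016772−-0.452804047)/0.027319 = -1.215737
  θ̈ = (θ̇'−θ̇)/dt = (0.573966432−0.571418686)/0.027319 = 0.093259
  sinθ=-0.116998, cosθ=0.993132
  F = (M+m)·ẍ + m·l·cosθ·θ̈ − m·l·sinθ·θ̇² = -2.097824 + 0.019655 − -0.008107 = -2.070062
step 6→7:
  ẍ = (ẋ'−ẋ)/dt = (-0.422912491−-0.486016772)/0.027319 = 2.309905
  θ̈ = (θ̇'−θ̇)/dt = (0.433266824−0.573966432)/0.027319 = -5.150247
  sinθ=-0.101481, cosθ=0.994837
  F = (M+m)·ẍ + m·l·cosθ·θ̈ − m·l·sinθ·θ̇² = 3.985872 + -1.087307 − -0.007095 = 2.905660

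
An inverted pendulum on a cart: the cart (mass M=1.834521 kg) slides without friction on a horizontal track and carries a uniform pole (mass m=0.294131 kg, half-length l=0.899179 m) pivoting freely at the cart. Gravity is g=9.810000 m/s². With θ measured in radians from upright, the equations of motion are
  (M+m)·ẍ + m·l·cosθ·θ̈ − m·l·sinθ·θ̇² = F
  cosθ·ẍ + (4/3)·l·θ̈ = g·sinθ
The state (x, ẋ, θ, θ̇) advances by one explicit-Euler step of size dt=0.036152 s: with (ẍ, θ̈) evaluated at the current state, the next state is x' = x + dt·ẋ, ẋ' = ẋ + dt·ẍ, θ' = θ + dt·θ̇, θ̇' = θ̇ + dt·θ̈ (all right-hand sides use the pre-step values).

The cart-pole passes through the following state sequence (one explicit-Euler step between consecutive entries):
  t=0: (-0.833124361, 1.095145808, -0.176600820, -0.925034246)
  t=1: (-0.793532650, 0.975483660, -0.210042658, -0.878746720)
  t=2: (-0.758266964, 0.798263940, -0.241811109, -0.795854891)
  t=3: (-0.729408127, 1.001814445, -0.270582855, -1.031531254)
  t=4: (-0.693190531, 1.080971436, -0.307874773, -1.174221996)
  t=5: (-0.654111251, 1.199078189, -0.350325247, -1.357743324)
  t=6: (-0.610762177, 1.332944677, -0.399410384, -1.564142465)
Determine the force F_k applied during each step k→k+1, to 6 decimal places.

F_0 = -6.672664 N
F_1 = -9.799142 N
F_2 = 10.351322 N
F_3 = 3.730135 N
F_4 = 5.785248 N
F_5 = 6.631234 N

step 0→1:
  ẍ = (ẋ'−ẋ)/dt = (0.975483660−1.095145808)/0.036152 = -3.309973
  θ̈ = (θ̇'−θ̇)/dt = (-0.878746720−-0.925034246)/0.036152 = 1.280359
  sinθ=-0.175684, cosθ=0.984447
  F = (M+m)·ẍ + m·l·cosθ·θ̈ − m·l·sinθ·θ̇² = -7.045781 + 0.333358 − -0.039759 = -6.672664
step 1→2:
  ẍ = (ẋ'−ẋ)/dt = (0.798263940−0.975483660)/0.036152 = -4.902072
  θ̈ = (θ̇'−θ̇)/dt = (-0.795854891−-0.878746720)/0.036152 = 2.292870
  sinθ=-0.208502, cosθ=0.978022
  F = (M+m)·ẍ + m·l·cosθ·θ̈ − m·l·sinθ·θ̇² = -10.434806 + 0.593082 − -0.042582 = -9.799142
step 2→3:
  ẍ = (ẋ'−ẋ)/dt = (1.001814445−0.798263940)/0.036152 = 5.630408
  θ̈ = (θ̇'−θ̇)/dt = (-1.031531254−-0.795854891)/0.036152 = -6.519041
  sinθ=-0.239461, cosθ=0.970906
  F = (M+m)·ẍ + m·l·cosθ·θ̈ − m·l·sinθ·θ̇² = 11.985179 + -1.673970 − -0.040113 = 10.351322
step 3→4:
  ẍ = (ẋ'−ẋ)/dt = (1.080971436−1.001814445)/0.036152 = 2.189560
  θ̈ = (θ̇'−θ̇)/dt = (-1.174221996−-1.031531254)/0.036152 = -3.946967
  sinθ=-0.267293, cosθ=0.963615
  F = (M+m)·ẍ + m·l·cosθ·θ̈ − m·l·sinθ·θ̇² = 4.660812 + -1.005898 − -0.075221 = 3.730135
step 4→5:
  ẍ = (ẋ'−ẋ)/dt = (1.199078189−1.080971436)/0.036152 = 3.266949
  θ̈ = (θ̇'−θ̇)/dt = (-1.357743324−-1.174221996)/0.036152 = -5.076381
  sinθ=-0.303034, cosθ=0.952980
  F = (M+m)·ẍ + m·l·cosθ·θ̈ − m·l·sinθ·θ̇² = 6.954198 + -1.279454 − -0.110504 = 5.785248
step 5→6:
  ẍ = (ẋ'−ẋ)/dt = (1.332944677−1.199078189)/0.036152 = 3.702879
  θ̈ = (θ̇'−θ̇)/dt = (-1.564142465−-1.357743324)/0.036152 = -5.709204
  sinθ=-0.343203, cosθ=0.939261
  F = (M+m)·ẍ + m·l·cosθ·θ̈ − m·l·sinθ·θ̇² = 7.882141 + -1.418237 − -0.167330 = 6.631234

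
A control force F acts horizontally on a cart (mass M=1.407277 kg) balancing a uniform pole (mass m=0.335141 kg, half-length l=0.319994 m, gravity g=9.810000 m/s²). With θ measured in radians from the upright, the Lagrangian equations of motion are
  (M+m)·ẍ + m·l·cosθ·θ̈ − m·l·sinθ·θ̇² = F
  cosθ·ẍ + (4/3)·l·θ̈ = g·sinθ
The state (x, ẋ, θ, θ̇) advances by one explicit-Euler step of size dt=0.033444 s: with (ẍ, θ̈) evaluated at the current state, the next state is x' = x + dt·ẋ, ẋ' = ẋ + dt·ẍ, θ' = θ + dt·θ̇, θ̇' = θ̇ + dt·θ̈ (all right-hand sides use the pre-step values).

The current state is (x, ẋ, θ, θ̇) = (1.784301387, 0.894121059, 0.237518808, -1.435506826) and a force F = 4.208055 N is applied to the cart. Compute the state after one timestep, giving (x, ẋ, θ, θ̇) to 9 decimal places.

sinθ=0.235291821, cosθ=0.971924770
temp = (F + m·l·θ̇²·sinθ)/(M+m) = (4.208055 + 0.051998013)/1.742418 = 2.444908749
θ̈ = (g·sinθ − cosθ·temp)/(l·(4/3 − m·cos²θ/(M+m))) = -0.184671214
ẍ = temp − m·l·θ̈·cosθ/(M+m) = 2.455955865
Euler: x'=1.784301387+0.033444·0.894121059=1.814204372, ẋ'=0.894121059+0.033444·2.455955865=0.976258047
       θ'=0.237518808+0.033444·-1.435506826=0.189509718, θ̇'=-1.435506826+0.033444·-0.184671214=-1.441682970

(1.814204372, 0.976258047, 0.189509718, -1.441682970)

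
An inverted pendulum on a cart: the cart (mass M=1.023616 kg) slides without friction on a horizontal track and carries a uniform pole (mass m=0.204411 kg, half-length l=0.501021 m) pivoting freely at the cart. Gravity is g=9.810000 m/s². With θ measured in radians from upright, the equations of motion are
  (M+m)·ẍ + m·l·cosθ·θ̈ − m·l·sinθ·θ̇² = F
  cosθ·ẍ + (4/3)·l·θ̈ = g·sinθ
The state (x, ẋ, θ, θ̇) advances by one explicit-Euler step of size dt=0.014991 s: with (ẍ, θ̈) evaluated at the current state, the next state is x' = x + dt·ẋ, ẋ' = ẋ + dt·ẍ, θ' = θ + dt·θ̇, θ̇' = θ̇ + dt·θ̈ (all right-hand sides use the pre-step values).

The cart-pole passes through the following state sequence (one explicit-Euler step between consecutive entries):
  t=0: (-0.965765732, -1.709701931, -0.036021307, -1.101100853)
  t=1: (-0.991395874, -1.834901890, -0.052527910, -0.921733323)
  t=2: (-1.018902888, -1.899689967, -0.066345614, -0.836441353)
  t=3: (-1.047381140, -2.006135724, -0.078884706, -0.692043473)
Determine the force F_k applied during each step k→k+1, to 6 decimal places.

F_0 = -9.027018 N
F_1 = -4.720830 N
F_2 = -7.730718 N

step 0→1:
  ẍ = (ẋ'−ẋ)/dt = (-1.834901890−-1.709701931)/0.014991 = -8.351675
  θ̈ = (θ̇'−θ̇)/dt = (-0.921733323−-1.101100853)/0.014991 = 11.965014
  sinθ=-0.036014, cosθ=0.999351
  F = (M+m)·ẍ + m·l·cosθ·θ̈ − m·l·sinθ·θ̇² = -10.256082 + 1.224593 − -0.004472 = -9.027018
step 1→2:
  ẍ = (ẋ'−ẋ)/dt = (-1.899689967−-1.834901890)/0.014991 = -4.321798
  θ̈ = (θ̇'−θ̇)/dt = (-0.836441353−-0.921733323)/0.014991 = 5.689545
  sinθ=-0.052504, cosθ=0.998621
  F = (M+m)·ẍ + m·l·cosθ·θ̈ − m·l·sinθ·θ̇² = -5.307285 + 0.581887 − -0.004568 = -4.720830
step 2→3:
  ẍ = (ẋ'−ẋ)/dt = (-2.006135724−-1.899689967)/0.014991 = -7.100644
  θ̈ = (θ̇'−θ̇)/dt = (-0.692043473−-0.836441353)/0.014991 = 9.632305
  sinθ=-0.066297, cosθ=0.997800
  F = (M+m)·ẍ + m·l·cosθ·θ̈ − m·l·sinθ·θ̇² = -8.719783 + 0.984314 − -0.004750 = -7.730718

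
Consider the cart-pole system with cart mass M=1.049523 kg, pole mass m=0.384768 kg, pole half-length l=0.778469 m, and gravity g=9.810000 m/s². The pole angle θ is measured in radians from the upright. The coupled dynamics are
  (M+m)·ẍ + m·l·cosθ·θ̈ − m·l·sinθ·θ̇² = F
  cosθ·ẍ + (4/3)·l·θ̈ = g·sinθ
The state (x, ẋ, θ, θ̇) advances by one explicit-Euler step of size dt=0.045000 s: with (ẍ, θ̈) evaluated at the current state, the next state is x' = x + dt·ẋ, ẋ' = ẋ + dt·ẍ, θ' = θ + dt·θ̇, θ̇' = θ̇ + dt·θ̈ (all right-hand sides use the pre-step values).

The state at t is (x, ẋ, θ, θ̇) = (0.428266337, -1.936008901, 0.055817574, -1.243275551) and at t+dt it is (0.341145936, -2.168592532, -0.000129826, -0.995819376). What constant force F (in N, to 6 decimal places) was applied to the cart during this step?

ẍ = (ẋ'−ẋ)/dt = (-2.168592532−-1.936008901)/0.045000 = -5.168525
θ̈ = (θ̇'−θ̇)/dt = (-0.995819376−-1.243275551)/0.045000 = 5.499026
sinθ=0.055789, cosθ=0.998443
F = (M+m)·ẍ + m·l·cosθ·θ̈ − m·l·sinθ·θ̇² = -7.413169 + 1.644558 − 0.025830 = -5.794441

F = -5.794441 N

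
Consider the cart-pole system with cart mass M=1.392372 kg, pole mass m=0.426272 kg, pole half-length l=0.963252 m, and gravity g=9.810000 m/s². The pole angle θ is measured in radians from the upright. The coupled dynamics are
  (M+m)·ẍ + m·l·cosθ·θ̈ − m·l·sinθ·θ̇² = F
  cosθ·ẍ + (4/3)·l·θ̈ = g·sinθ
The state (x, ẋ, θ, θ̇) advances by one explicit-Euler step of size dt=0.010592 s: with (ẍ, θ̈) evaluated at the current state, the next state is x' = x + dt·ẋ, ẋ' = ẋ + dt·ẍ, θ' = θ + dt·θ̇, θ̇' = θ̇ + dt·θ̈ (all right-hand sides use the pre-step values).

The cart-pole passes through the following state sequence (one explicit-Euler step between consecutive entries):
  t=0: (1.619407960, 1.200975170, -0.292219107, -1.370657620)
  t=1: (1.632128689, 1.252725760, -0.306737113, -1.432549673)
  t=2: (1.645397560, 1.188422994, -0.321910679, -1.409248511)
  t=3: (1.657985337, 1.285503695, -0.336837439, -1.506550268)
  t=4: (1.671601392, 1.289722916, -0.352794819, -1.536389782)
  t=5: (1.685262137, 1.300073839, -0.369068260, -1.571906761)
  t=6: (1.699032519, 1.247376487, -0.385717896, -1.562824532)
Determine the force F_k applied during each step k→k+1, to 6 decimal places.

step 0→1:
  ẍ = (ẋ'−ẋ)/dt = (1.252725760−1.200975170)/0.010592 = 4.885819
  θ̈ = (θ̇'−θ̇)/dt = (-1.432549673−-1.370657620)/0.010592 = -5.843283
  sinθ=-0.288078, cosθ=0.957607
  F = (M+m)·ẍ + m·l·cosθ·θ̈ − m·l·sinθ·θ̇² = 8.885565 + -2.297582 − -0.222226 = 6.810209
step 1→2:
  ẍ = (ẋ'−ẋ)/dt = (1.188422994−1.252725760)/0.010592 = -6.070881
  θ̈ = (θ̇'−θ̇)/dt = (-1.409248511−-1.432549673)/0.010592 = 2.199883
  sinθ=-0.301950, cosθ=0.953324
  F = (M+m)·ẍ + m·l·cosθ·θ̈ − m·l·sinθ·θ̇² = -11.040770 + 0.861126 − -0.254437 = -9.925207
step 2→3:
  ẍ = (ẋ'−ẋ)/dt = (1.285503695−1.188422994)/0.010592 = 9.165474
  θ̈ = (θ̇'−θ̇)/dt = (-1.506550268−-1.409248511)/0.010592 = -9.186344
  sinθ=-0.316380, cosθ=0.948633
  F = (M+m)·ẍ + m·l·cosθ·θ̈ − m·l·sinθ·θ̇² = 16.668734 + -3.578224 − -0.257995 = 13.348505
step 3→4:
  ẍ = (ẋ'−ẋ)/dt = (1.289722916−1.285503695)/0.010592 = 0.398340
  θ̈ = (θ̇'−θ̇)/dt = (-1.536389782−-1.506550268)/0.010592 = -2.817175
  sinθ=-0.330504, cosθ=0.943805
  F = (M+m)·ẍ + m·l·cosθ·θ̈ − m·l·sinθ·θ̇² = 0.724439 + -1.091749 − -0.308014 = -0.059295
step 4→5:
  ẍ = (ẋ'−ẋ)/dt = (1.300073839−1.289722916)/0.010592 = 0.977240
  θ̈ = (θ̇'−θ̇)/dt = (-1.571906761−-1.536389782)/0.010592 = -3.353189
  sinθ=-0.345522, cosθ=0.938411
  F = (M+m)·ẍ + m·l·cosθ·θ̈ − m·l·sinθ·θ̇² = 1.777251 + -1.292045 − -0.334892 = 0.820098
step 5→6:
  ẍ = (ẋ'−ẋ)/dt = (1.247376487−1.300073839)/0.010592 = -4.975203
  θ̈ = (θ̇'−θ̇)/dt = (-1.562824532−-1.571906761)/0.010592 = 0.857461
  sinθ=-0.360747, cosθ=0.932664
  F = (M+m)·ẍ + m·l·cosθ·θ̈ − m·l·sinθ·θ̇² = -9.048123 + 0.328372 − -0.366001 = -8.353750

F_0 = 6.810209 N
F_1 = -9.925207 N
F_2 = 13.348505 N
F_3 = -0.059295 N
F_4 = 0.820098 N
F_5 = -8.353750 N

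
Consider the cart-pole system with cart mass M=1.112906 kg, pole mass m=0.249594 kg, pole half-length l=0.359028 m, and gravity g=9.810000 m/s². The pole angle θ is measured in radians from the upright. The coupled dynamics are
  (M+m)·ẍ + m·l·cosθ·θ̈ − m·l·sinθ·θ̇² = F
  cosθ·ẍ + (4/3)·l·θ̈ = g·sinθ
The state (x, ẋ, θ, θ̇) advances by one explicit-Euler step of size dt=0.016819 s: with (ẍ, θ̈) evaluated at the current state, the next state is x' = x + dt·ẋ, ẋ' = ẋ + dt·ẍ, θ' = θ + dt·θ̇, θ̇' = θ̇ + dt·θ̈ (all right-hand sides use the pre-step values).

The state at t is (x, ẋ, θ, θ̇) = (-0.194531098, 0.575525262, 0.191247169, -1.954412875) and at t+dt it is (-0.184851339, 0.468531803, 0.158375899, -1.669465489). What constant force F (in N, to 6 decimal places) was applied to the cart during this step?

F = -7.242045 N

ẍ = (ẋ'−ẋ)/dt = (0.468531803−0.575525262)/0.016819 = -6.361464
θ̈ = (θ̇'−θ̇)/dt = (-1.669465489−-1.954412875)/0.016819 = 16.941993
sinθ=0.190083, cosθ=0.981768
F = (M+m)·ẍ + m·l·cosθ·θ̈ − m·l·sinθ·θ̇² = -8.667494 + 1.490513 − 0.065064 = -7.242045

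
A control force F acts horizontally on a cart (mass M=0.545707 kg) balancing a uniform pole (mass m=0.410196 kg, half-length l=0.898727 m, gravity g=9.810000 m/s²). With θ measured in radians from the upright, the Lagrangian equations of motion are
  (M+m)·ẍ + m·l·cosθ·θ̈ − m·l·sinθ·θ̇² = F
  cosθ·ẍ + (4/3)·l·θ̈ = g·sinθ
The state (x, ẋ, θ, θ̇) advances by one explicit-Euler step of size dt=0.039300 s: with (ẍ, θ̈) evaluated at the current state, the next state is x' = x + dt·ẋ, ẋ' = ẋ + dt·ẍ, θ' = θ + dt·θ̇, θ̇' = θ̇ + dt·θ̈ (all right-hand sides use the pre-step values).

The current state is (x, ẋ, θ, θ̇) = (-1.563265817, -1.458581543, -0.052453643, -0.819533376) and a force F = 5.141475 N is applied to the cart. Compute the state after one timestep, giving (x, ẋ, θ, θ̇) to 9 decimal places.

(-1.620588072, -1.138508716, -0.084661305, -1.103139475)

sinθ=-0.052429593, cosθ=0.998624623
temp = (F + m·l·θ̇²·sinθ)/(M+m) = (5.141475 + -0.012981623)/0.955903 = 5.365077186
θ̈ = (g·sinθ − cosθ·temp)/(l·(4/3 − m·cos²θ/(M+m))) = -7.216440181
ẍ = temp − m·l·θ̈·cosθ/(M+m) = 8.144346752
Euler: x'=-1.563265817+0.039300·-1.458581543=-1.620588072, ẋ'=-1.458581543+0.039300·8.144346752=-1.138508716
       θ'=-0.052453643+0.039300·-0.819533376=-0.084661305, θ̇'=-0.819533376+0.039300·-7.216440181=-1.103139475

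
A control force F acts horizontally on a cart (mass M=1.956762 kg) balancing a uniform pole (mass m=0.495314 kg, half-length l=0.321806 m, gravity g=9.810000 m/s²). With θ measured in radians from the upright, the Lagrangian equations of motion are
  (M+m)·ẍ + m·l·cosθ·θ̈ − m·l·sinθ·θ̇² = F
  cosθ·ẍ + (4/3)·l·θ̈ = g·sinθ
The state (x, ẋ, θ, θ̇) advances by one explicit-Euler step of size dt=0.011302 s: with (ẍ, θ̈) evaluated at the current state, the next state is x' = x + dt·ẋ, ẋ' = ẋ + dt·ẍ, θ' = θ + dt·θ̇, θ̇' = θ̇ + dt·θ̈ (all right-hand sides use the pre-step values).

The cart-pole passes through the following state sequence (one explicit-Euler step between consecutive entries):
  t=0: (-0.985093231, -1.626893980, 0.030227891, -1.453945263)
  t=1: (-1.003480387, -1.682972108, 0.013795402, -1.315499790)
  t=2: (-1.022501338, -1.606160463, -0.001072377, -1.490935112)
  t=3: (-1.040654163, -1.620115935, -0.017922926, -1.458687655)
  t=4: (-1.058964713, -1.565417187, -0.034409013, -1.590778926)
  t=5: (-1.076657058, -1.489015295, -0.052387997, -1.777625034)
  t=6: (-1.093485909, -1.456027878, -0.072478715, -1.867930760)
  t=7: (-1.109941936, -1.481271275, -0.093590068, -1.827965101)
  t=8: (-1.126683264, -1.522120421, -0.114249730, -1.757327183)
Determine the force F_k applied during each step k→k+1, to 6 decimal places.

step 0→1:
  ẍ = (ẋ'−ẋ)/dt = (-1.682972108−-1.626893980)/0.011302 = -4.961788
  θ̈ = (θ̇'−θ̇)/dt = (-1.315499790−-1.453945263)/0.011302 = 12.249644
  sinθ=0.030223, cosθ=0.999543
  F = (M+m)·ẍ + m·l·cosθ·θ̈ − m·l·sinθ·θ̇² = -12.166681 + 1.951640 − 0.010184 = -10.225225
step 1→2:
  ẍ = (ẋ'−ẋ)/dt = (-1.606160463−-1.682972108)/0.011302 = 6.796288
  θ̈ = (θ̇'−θ̇)/dt = (-1.490935112−-1.315499790)/0.011302 = -15.522502
  sinθ=0.013795, cosθ=0.999905
  F = (M+m)·ẍ + m·l·cosθ·θ̈ − m·l·sinθ·θ̇² = 16.665014 + -2.473974 − 0.003805 = 14.187235
step 2→3:
  ẍ = (ẋ'−ẋ)/dt = (-1.620115935−-1.606160463)/0.011302 = -1.234779
  θ̈ = (θ̇'−θ̇)/dt = (-1.458687655−-1.490935112)/0.011302 = 2.853252
  sinθ=-0.001072, cosθ=0.999999
  F = (M+m)·ẍ + m·l·cosθ·θ̈ − m·l·sinθ·θ̇² = -3.027772 + 0.454794 − -0.000380 = -2.572598
step 3→4:
  ẍ = (ẋ'−ẋ)/dt = (-1.565417187−-1.620115935)/0.011302 = 4.839741
  θ̈ = (θ̇'−θ̇)/dt = (-1.590778926−-1.458687655)/0.011302 = -11.687424
  sinθ=-0.017922, cosθ=0.999839
  F = (M+m)·ẍ + m·l·cosθ·θ̈ − m·l·sinθ·θ̇² = 11.867412 + -1.862618 − -0.006078 = 10.010872
step 4→5:
  ẍ = (ẋ'−ẋ)/dt = (-1.489015295−-1.565417187)/0.011302 = 6.760033
  θ̈ = (θ̇'−θ̇)/dt = (-1.777625034−-1.590778926)/0.011302 = -16.532128
  sinθ=-0.034402, cosθ=0.999408
  F = (M+m)·ẍ + m·l·cosθ·θ̈ − m·l·sinθ·θ̇² = 16.576114 + -2.633579 − -0.013877 = 13.956412
step 5→6:
  ẍ = (ẋ'−ẋ)/dt = (-1.456027878−-1.489015295)/0.011302 = 2.918724
  θ̈ = (θ̇'−θ̇)/dt = (-1.867930760−-1.777625034)/0.011302 = -7.990243
  sinθ=-0.052364, cosθ=0.998628
  F = (M+m)·ẍ + m·l·cosθ·θ̈ − m·l·sinθ·θ̇² = 7.156933 + -1.271858 − -0.026375 = 5.911450
step 6→7:
  ẍ = (ẋ'−ẋ)/dt = (-1.481271275−-1.456027878)/0.011302 = -2.233534
  θ̈ = (θ̇'−θ̇)/dt = (-1.827965101−-1.867930760)/0.011302 = 3.536158
  sinθ=-0.072415, cosθ=0.997375
  F = (M+m)·ẍ + m·l·cosθ·θ̈ − m·l·sinθ·θ̇² = -5.476794 + 0.562166 − -0.040274 = -4.874354
step 7→8:
  ẍ = (ẋ'−ẋ)/dt = (-1.522120421−-1.481271275)/0.011302 = -3.614329
  θ̈ = (θ̇'−θ̇)/dt = (-1.757327183−-1.827965101)/0.011302 = 6.250037
  sinθ=-0.093454, cosθ=0.995624
  F = (M+m)·ẍ + m·l·cosθ·θ̈ − m·l·sinθ·θ̇² = -8.862609 + 0.991865 − -0.049774 = -7.820970

F_0 = -10.225225 N
F_1 = 14.187235 N
F_2 = -2.572598 N
F_3 = 10.010872 N
F_4 = 13.956412 N
F_5 = 5.911450 N
F_6 = -4.874354 N
F_7 = -7.820970 N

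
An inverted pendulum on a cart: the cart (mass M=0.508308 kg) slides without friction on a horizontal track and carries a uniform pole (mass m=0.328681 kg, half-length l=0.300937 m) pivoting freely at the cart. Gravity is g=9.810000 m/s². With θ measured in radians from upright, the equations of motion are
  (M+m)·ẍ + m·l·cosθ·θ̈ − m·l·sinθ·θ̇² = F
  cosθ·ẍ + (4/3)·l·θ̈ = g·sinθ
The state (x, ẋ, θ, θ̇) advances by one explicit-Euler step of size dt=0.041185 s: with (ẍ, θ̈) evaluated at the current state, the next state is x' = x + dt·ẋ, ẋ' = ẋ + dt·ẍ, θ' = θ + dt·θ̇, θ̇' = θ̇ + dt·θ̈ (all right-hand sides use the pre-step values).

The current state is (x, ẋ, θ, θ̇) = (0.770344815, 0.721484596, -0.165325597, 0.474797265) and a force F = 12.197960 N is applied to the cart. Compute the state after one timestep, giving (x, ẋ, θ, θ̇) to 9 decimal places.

(0.800059158, 1.589583196, -0.145771072, -1.824904261)

sinθ=-0.164573497, cosθ=0.986364823
temp = (F + m·l·θ̇²·sinθ)/(M+m) = (12.197960 + -0.003669666)/0.836989 = 14.569236076
θ̈ = (g·sinθ − cosθ·temp)/(l·(4/3 − m·cos²θ/(M+m))) = -55.838327703
ẍ = temp − m·l·θ̈·cosθ/(M+m) = 21.078028406
Euler: x'=0.770344815+0.041185·0.721484596=0.800059158, ẋ'=0.721484596+0.041185·21.078028406=1.589583196
       θ'=-0.165325597+0.041185·0.474797265=-0.145771072, θ̇'=0.474797265+0.041185·-55.838327703=-1.824904261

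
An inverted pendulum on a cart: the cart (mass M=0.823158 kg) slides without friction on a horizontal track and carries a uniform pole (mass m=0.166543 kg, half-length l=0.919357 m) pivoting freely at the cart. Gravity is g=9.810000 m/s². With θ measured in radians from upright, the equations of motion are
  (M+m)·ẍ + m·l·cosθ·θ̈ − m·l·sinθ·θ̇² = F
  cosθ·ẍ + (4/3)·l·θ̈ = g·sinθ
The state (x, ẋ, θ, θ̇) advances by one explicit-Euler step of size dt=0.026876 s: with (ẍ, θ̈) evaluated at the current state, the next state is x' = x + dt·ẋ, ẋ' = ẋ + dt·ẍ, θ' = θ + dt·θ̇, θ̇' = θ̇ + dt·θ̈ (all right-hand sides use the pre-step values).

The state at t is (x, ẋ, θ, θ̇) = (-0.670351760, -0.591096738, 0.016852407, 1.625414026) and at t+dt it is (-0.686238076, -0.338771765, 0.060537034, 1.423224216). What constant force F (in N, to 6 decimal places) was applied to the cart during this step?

F = 8.133267 N

ẍ = (ẋ'−ẋ)/dt = (-0.338771765−-0.591096738)/0.026876 = 9.388487
θ̈ = (θ̇'−θ̇)/dt = (1.423224216−1.625414026)/0.026876 = -7.523062
sinθ=0.016852, cosθ=0.999858
F = (M+m)·ẍ + m·l·cosθ·θ̈ − m·l·sinθ·θ̇² = 9.291795 + -1.151711 − 0.006817 = 8.133267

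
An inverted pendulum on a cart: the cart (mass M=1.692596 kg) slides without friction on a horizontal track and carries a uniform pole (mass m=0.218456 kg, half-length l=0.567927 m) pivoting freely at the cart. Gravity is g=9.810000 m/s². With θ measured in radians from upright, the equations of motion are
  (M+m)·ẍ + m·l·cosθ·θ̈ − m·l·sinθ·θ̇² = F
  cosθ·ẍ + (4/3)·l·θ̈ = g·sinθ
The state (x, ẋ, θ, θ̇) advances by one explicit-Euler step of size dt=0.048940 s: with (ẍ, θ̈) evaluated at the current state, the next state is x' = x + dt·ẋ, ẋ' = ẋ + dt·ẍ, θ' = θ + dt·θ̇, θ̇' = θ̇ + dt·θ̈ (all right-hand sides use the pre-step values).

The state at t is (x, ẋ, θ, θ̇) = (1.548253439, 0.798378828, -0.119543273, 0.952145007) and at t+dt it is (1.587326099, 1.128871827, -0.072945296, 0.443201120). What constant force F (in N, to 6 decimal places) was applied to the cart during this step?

ẍ = (ẋ'−ẋ)/dt = (1.128871827−0.798378828)/0.048940 = 6.753024
θ̈ = (θ̇'−θ̇)/dt = (0.443201120−0.952145007)/0.048940 = -10.399344
sinθ=-0.119259, cosθ=0.992863
F = (M+m)·ẍ + m·l·cosθ·θ̈ − m·l·sinθ·θ̇² = 12.905380 + -1.281008 − -0.013414 = 11.637786

F = 11.637786 N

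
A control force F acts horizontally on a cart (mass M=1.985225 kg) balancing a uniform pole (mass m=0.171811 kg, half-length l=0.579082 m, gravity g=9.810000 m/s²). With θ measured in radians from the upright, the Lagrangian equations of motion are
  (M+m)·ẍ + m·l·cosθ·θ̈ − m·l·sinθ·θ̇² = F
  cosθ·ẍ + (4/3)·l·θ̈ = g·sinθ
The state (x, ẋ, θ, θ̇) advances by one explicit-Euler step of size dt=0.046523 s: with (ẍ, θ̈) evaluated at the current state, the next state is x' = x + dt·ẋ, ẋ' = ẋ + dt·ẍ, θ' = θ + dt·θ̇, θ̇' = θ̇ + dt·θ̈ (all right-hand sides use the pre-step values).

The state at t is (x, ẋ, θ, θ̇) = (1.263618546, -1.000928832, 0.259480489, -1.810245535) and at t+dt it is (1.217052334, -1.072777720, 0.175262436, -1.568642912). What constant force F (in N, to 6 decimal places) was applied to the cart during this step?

ẍ = (ẋ'−ẋ)/dt = (-1.072777720−-1.000928832)/0.046523 = -1.544373
θ̈ = (θ̇'−θ̇)/dt = (-1.568642912−-1.810245535)/0.046523 = 5.193187
sinθ=0.256578, cosθ=0.966523
F = (M+m)·ẍ + m·l·cosθ·θ̈ − m·l·sinθ·θ̇² = -3.331269 + 0.499387 − 0.083654 = -2.915536

F = -2.915536 N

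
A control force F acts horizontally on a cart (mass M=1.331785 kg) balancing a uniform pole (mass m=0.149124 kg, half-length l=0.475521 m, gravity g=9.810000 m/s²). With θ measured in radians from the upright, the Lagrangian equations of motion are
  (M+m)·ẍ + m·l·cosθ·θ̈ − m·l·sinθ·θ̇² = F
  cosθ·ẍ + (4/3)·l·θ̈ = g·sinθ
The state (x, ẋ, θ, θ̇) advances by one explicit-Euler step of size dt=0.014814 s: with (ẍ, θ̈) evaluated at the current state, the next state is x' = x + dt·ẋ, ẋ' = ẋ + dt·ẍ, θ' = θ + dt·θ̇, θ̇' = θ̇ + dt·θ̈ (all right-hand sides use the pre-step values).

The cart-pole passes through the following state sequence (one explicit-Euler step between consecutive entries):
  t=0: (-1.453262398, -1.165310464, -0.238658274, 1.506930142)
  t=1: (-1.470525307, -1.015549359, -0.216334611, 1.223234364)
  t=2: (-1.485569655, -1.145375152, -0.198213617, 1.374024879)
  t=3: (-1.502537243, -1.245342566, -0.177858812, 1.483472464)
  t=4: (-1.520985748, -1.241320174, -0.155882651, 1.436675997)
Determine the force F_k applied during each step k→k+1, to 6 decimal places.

step 0→1:
  ẍ = (ẋ'−ẋ)/dt = (-1.015549359−-1.165310464)/0.014814 = 10.109431
  θ̈ = (θ̇'−θ̇)/dt = (1.223234364−1.506930142)/0.014814 = -19.150518
  sinθ=-0.236399, cosθ=0.971656
  F = (M+m)·ẍ + m·l·cosθ·θ̈ − m·l·sinθ·θ̇² = 14.971147 + -1.319503 − -0.038067 = 13.689711
step 1→2:
  ẍ = (ẋ'−ẋ)/dt = (-1.145375152−-1.015549359)/0.014814 = -8.763723
  θ̈ = (θ̇'−θ̇)/dt = (1.374024879−1.223234364)/0.014814 = 10.178920
  sinθ=-0.214651, cosθ=0.976691
  F = (M+m)·ẍ + m·l·cosθ·θ̈ − m·l·sinθ·θ̇² = -12.978276 + 0.704979 − -0.022776 = -12.250522
step 2→3:
  ẍ = (ẋ'−ẋ)/dt = (-1.245342566−-1.145375152)/0.014814 = -6.748172
  θ̈ = (θ̇'−θ̇)/dt = (1.483472464−1.374024879)/0.014814 = 7.388118
  sinθ=-0.196918, cosθ=0.980420
  F = (M+m)·ẍ + m·l·cosθ·θ̈ − m·l·sinθ·θ̇² = -9.993428 + 0.513645 − -0.026363 = -9.453420
step 3→4:
  ẍ = (ẋ'−ẋ)/dt = (-1.241320174−-1.245342566)/0.014814 = 0.271526
  θ̈ = (θ̇'−θ̇)/dt = (1.436675997−1.483472464)/0.014814 = -3.158935
  sinθ=-0.176923, cosθ=0.984225
  F = (M+m)·ẍ + m·l·cosθ·θ̈ − m·l·sinθ·θ̇² = 0.402106 + -0.220471 − -0.027610 = 0.209244

F_0 = 13.689711 N
F_1 = -12.250522 N
F_2 = -9.453420 N
F_3 = 0.209244 N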